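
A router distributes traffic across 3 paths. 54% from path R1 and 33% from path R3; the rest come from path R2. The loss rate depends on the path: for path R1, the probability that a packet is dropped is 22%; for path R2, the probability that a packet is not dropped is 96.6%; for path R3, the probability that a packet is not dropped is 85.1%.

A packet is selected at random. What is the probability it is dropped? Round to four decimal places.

P(R2) = 1 − (0.54 + 0.33) = 0.13.
P(L|R2) = 1 − 0.966 = 0.034.
P(L|R3) = 1 − 0.851 = 0.149.
Summing over the partition,
P(L) = P(L|R1)·P(R1) + P(L|R2)·P(R2) + P(L|R3)·P(R3)
      = 0.22·0.54 + 0.034·0.13 + 0.149·0.33
      = 0.1188 + 0.00442 + 0.04917 = 0.17239

P(L) ≈ 0.1724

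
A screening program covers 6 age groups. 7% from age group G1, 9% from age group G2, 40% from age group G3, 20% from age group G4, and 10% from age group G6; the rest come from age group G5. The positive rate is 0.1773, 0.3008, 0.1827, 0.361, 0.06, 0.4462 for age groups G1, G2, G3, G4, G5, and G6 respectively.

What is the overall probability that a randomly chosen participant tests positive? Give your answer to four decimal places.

P(G5) = 1 − (0.07 + 0.09 + 0.4 + 0.2 + 0.1) = 0.14.
Summing over the partition,
P(T) = P(T|G1)·P(G1) + P(T|G2)·P(G2) + P(T|G3)·P(G3) + P(T|G4)·P(G4) + P(T|G5)·P(G5) + P(T|G6)·P(G6)
      = 0.1773·0.07 + 0.3008·0.09 + 0.1827·0.4 + 0.361·0.2 + 0.06·0.14 + 0.4462·0.1
      = 0.012411 + 0.027072 + 0.07308 + 0.0722 + 0.0084 + 0.04462 = 0.237783

0.2378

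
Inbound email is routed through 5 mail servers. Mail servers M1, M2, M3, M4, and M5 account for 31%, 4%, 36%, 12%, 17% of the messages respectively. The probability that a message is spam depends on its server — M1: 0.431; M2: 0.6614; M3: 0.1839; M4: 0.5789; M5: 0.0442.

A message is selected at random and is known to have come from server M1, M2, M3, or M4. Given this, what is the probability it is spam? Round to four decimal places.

0.3563

Let J = {M1, M2, M3, M4}.
P(J) = 0.31 + 0.04 + 0.36 + 0.12 = 0.83.
P(S ∩ J) = 0.431·0.31 + 0.6614·0.04 + 0.1839·0.36 + 0.5789·0.12 = 0.13361 + 0.026456 + 0.066204 + 0.069468 = 0.295738.
P(S | J) = 0.295738 / 0.83 = 0.356311…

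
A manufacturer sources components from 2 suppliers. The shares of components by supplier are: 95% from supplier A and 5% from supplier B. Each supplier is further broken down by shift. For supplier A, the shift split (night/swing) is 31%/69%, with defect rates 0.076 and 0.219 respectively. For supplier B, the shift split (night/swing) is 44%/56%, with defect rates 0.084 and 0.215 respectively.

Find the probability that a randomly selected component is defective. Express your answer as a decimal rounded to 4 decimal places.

P(D|A) = 0.31·0.076 + 0.69·0.219 = 0.02356 + 0.15111 = 0.17467
P(D|B) = 0.44·0.084 + 0.56·0.215 = 0.03696 + 0.1204 = 0.15736
By total probability over the outer partition,
P(D) = 0.95·0.17467 + 0.05·0.15736
      = 0.1659365 + 0.007868 = 0.1738045

0.1738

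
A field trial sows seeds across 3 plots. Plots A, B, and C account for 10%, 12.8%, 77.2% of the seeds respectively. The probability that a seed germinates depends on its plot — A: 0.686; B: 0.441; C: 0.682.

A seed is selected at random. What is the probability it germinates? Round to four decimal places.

0.6516

P(G) = P(G|A)·P(A) + P(G|B)·P(B) + P(G|C)·P(C)
      = 0.686·0.1 + 0.441·0.128 + 0.682·0.772
      = 0.0686 + 0.056448 + 0.526504 = 0.651552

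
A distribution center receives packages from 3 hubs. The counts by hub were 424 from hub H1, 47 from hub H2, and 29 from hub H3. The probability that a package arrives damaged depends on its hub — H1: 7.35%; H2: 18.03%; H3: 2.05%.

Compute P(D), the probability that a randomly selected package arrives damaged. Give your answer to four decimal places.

Total: 424 + 47 + 29 = 500.
P(H1) = 424/500 = 0.848. P(H2) = 47/500 = 0.094. P(H3) = 29/500 = 0.058.
P(D) = P(D|H1)·P(H1) + P(D|H2)·P(H2) + P(D|H3)·P(H3)
      = 0.0735·0.848 + 0.1803·0.094 + 0.0205·0.058
      = 0.062328 + 0.0169482 + 0.001189 = 0.0804652

0.0805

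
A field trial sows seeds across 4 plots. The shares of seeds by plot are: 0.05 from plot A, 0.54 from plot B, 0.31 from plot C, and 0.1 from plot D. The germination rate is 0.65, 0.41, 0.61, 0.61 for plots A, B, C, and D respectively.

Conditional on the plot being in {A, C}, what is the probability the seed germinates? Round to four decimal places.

Let S = {A, C}.
P(S) = 0.05 + 0.31 = 0.36.
P(G ∩ S) = 0.65·0.05 + 0.61·0.31 = 0.0325 + 0.1891 = 0.2216.
P(G | S) = 0.2216 / 0.36 = 0.615556…

0.6156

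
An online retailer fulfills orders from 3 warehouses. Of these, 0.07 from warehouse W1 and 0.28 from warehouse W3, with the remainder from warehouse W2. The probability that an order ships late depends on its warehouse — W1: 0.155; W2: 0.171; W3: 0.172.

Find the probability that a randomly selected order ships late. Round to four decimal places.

0.1702

P(W2) = 1 − (0.07 + 0.28) = 0.65.
P(L) = P(L|W1)·P(W1) + P(L|W2)·P(W2) + P(L|W3)·P(W3)
      = 0.155·0.07 + 0.171·0.65 + 0.172·0.28
      = 0.01085 + 0.11115 + 0.04816 = 0.17016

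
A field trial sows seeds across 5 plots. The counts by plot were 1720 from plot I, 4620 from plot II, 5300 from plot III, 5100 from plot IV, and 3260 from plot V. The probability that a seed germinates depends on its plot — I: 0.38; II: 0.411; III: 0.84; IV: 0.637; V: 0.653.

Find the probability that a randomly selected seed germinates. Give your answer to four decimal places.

Total: 1720 + 4620 + 5300 + 5100 + 3260 = 20000.
P(I) = 1720/20000 = 0.086. P(II) = 4620/20000 = 0.231. P(III) = 5300/20000 = 0.265. P(IV) = 5100/20000 = 0.255. P(V) = 3260/20000 = 0.163.
P(G) = P(G|I)·P(I) + P(G|II)·P(II) + P(G|III)·P(III) + P(G|IV)·P(IV) + P(G|V)·P(V)
      = 0.38·0.086 + 0.411·0.231 + 0.84·0.265 + 0.637·0.255 + 0.653·0.163
      = 0.03268 + 0.094941 + 0.2226 + 0.162435 + 0.106439 = 0.619095

0.6191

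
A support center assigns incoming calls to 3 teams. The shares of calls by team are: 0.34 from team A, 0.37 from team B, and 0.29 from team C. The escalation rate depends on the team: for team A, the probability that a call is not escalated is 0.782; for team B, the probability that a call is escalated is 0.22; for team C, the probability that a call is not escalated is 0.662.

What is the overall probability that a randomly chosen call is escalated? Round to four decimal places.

0.2535

P(E|A) = 1 − 0.782 = 0.218.
P(E|C) = 1 − 0.662 = 0.338.
Summing over the partition,
P(E) = P(E|A)·P(A) + P(E|B)·P(B) + P(E|C)·P(C)
      = 0.218·0.34 + 0.22·0.37 + 0.338·0.29
      = 0.07412 + 0.0814 + 0.09802 = 0.25354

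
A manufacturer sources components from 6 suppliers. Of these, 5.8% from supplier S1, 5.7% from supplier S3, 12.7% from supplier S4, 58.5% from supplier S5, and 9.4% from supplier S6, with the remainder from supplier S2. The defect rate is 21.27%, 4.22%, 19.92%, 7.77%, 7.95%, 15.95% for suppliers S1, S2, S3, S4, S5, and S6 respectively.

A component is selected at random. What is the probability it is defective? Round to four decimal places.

P(S2) = 1 − (0.058 + 0.057 + 0.127 + 0.585 + 0.094) = 0.079.
Summing over the partition,
P(D) = P(D|S1)·P(S1) + P(D|S2)·P(S2) + P(D|S3)·P(S3) + P(D|S4)·P(S4) + P(D|S5)·P(S5) + P(D|S6)·P(S6)
      = 0.2127·0.058 + 0.0422·0.079 + 0.1992·0.057 + 0.0777·0.127 + 0.0795·0.585 + 0.1595·0.094
      = 0.0123366 + 0.0033338 + 0.0113544 + 0.0098679 + 0.0465075 + 0.014993 = 0.0983932

P(D) ≈ 0.0984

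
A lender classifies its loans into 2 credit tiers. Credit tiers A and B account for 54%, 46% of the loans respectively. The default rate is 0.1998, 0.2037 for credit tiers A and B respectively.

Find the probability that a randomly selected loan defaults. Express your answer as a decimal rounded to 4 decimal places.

P(D) ≈ 0.2016

P(D) = P(D|A)·P(A) + P(D|B)·P(B)
      = 0.1998·0.54 + 0.2037·0.46
      = 0.107892 + 0.093702 = 0.201594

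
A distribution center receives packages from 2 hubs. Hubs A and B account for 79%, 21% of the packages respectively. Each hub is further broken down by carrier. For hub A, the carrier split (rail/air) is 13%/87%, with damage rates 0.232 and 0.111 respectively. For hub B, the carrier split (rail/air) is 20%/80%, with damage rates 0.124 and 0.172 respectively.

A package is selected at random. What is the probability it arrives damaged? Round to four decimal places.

0.1342

P(D|A) = 0.13·0.232 + 0.87·0.111 = 0.03016 + 0.09657 = 0.12673
P(D|B) = 0.2·0.124 + 0.8·0.172 = 0.0248 + 0.1376 = 0.1624
By total probability over the outer partition,
P(D) = 0.79·0.12673 + 0.21·0.1624
      = 0.1001167 + 0.034104 = 0.1342207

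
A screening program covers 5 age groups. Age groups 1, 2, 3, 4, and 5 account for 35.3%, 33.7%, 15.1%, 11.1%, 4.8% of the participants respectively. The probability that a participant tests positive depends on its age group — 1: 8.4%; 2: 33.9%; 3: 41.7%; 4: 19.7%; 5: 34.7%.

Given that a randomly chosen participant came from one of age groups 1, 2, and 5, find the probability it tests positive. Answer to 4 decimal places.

P(T|S) ≈ 0.2175

Let S = {1, 2, 5}.
P(S) = 0.353 + 0.337 + 0.048 = 0.738.
P(T ∩ S) = 0.084·0.353 + 0.339·0.337 + 0.347·0.048 = 0.029652 + 0.114243 + 0.016656 = 0.160551.
P(T | S) = 0.160551 / 0.738 = 0.217549…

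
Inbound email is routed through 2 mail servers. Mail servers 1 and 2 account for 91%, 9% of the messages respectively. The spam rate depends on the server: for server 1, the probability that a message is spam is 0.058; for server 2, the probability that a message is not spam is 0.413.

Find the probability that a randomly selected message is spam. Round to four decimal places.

P(S) ≈ 0.1056

P(S|2) = 1 − 0.413 = 0.587.
By the law of total probability,
P(S) = P(S|1)·P(1) + P(S|2)·P(2)
      = 0.058·0.91 + 0.587·0.09
      = 0.05278 + 0.05283 = 0.10561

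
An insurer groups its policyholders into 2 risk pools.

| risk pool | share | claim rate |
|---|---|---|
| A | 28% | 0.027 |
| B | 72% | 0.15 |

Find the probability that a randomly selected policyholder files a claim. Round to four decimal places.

P(C) = P(C|A)·P(A) + P(C|B)·P(B)
      = 0.027·0.28 + 0.15·0.72
      = 0.00756 + 0.108 = 0.11556

P(C) ≈ 0.1156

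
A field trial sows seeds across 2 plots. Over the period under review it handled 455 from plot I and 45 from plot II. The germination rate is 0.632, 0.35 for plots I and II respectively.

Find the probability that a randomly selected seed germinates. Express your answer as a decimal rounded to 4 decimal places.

P(G) ≈ 0.6066

Total: 455 + 45 = 500.
P(I) = 455/500 = 0.91. P(II) = 45/500 = 0.09.
Summing over the partition,
P(G) = P(G|I)·P(I) + P(G|II)·P(II)
      = 0.632·0.91 + 0.35·0.09
      = 0.57512 + 0.0315 = 0.60662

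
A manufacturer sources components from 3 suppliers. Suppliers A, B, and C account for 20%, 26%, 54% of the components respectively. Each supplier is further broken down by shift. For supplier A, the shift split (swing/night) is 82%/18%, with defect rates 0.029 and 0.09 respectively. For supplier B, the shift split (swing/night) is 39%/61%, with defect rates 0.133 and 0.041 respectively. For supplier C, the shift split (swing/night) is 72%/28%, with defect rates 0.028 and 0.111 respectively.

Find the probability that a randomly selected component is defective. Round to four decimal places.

P(D) ≈ 0.0557

P(D|A) = 0.82·0.029 + 0.18·0.09 = 0.02378 + 0.0162 = 0.03998
P(D|B) = 0.39·0.133 + 0.61·0.041 = 0.05187 + 0.02501 = 0.07688
P(D|C) = 0.72·0.028 + 0.28·0.111 = 0.02016 + 0.03108 = 0.05124
By total probability over the outer partition,
P(D) = 0.2·0.03998 + 0.26·0.07688 + 0.54·0.05124
      = 0.007996 + 0.0199888 + 0.0276696 = 0.0556544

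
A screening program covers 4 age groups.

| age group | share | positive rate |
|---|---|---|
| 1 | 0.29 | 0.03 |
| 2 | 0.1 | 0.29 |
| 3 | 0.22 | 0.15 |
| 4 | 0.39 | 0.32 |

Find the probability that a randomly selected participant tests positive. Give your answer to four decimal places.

By the law of total probability,
P(T) = P(T|1)·P(1) + P(T|2)·P(2) + P(T|3)·P(3) + P(T|4)·P(4)
      = 0.03·0.29 + 0.29·0.1 + 0.15·0.22 + 0.32·0.39
      = 0.0087 + 0.029 + 0.033 + 0.1248 = 0.1955

0.1955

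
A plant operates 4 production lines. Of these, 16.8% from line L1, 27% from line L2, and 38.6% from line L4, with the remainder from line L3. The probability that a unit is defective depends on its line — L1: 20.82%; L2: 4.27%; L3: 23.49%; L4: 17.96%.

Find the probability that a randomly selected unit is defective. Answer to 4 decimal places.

P(D) ≈ 0.1572

P(L3) = 1 − (0.168 + 0.27 + 0.386) = 0.176.
P(D) = P(D|L1)·P(L1) + P(D|L2)·P(L2) + P(D|L3)·P(L3) + P(D|L4)·P(L4)
      = 0.2082·0.168 + 0.0427·0.27 + 0.2349·0.176 + 0.1796·0.386
      = 0.0349776 + 0.011529 + 0.0413424 + 0.0693256 = 0.1571746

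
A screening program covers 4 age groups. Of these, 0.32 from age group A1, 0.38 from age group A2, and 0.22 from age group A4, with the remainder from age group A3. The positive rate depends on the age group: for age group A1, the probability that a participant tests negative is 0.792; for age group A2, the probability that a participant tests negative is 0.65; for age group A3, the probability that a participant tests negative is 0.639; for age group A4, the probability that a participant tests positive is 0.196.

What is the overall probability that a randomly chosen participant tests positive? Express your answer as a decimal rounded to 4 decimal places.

P(T) ≈ 0.2716

P(A3) = 1 − (0.32 + 0.38 + 0.22) = 0.08.
P(T|A1) = 1 − 0.792 = 0.208.
P(T|A2) = 1 − 0.65 = 0.35.
P(T|A3) = 1 − 0.639 = 0.361.
P(T) = P(T|A1)·P(A1) + P(T|A2)·P(A2) + P(T|A3)·P(A3) + P(T|A4)·P(A4)
      = 0.208·0.32 + 0.35·0.38 + 0.361·0.08 + 0.196·0.22
      = 0.06656 + 0.133 + 0.02888 + 0.04312 = 0.27156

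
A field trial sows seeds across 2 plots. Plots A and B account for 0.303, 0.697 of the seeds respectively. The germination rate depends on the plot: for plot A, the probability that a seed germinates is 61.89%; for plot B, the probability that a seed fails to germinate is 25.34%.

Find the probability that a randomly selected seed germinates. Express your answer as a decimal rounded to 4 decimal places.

P(G|B) = 1 − 0.2534 = 0.7466.
By the law of total probability,
P(G) = P(G|A)·P(A) + P(G|B)·P(B)
      = 0.6189·0.303 + 0.7466·0.697
      = 0.1875267 + 0.5203802 = 0.7079069

P(G) ≈ 0.7079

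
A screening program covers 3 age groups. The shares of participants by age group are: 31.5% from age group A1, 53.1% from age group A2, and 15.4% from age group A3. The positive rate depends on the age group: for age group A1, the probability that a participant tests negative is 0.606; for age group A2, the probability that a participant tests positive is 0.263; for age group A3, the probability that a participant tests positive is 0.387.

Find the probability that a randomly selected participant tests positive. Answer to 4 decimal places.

P(T|A1) = 1 − 0.606 = 0.394.
Using total probability over the partition,
P(T) = P(T|A1)·P(A1) + P(T|A2)·P(A2) + P(T|A3)·P(A3)
      = 0.394·0.315 + 0.263·0.531 + 0.387·0.154
      = 0.12411 + 0.139653 + 0.059598 = 0.323361

0.3234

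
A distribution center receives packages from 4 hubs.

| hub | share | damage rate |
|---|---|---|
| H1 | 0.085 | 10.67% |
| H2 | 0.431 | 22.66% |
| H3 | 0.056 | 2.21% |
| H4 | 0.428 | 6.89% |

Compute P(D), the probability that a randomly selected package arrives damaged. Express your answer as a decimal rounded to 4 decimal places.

P(D) = P(D|H1)·P(H1) + P(D|H2)·P(H2) + P(D|H3)·P(H3) + P(D|H4)·P(H4)
      = 0.1067·0.085 + 0.2266·0.431 + 0.0221·0.056 + 0.0689·0.428
      = 0.0090695 + 0.0976646 + 0.0012376 + 0.0294892 = 0.1374609

P(D) ≈ 0.1375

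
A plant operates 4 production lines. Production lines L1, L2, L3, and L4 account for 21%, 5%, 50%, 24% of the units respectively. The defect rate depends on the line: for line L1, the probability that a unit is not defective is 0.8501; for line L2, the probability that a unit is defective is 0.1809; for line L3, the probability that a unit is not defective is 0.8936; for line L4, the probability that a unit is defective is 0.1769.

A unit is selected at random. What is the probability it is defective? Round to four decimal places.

P(D) ≈ 0.1362

P(D|L1) = 1 − 0.8501 = 0.1499.
P(D|L3) = 1 − 0.8936 = 0.1064.
Using total probability over the partition,
P(D) = P(D|L1)·P(L1) + P(D|L2)·P(L2) + P(D|L3)·P(L3) + P(D|L4)·P(L4)
      = 0.1499·0.21 + 0.1809·0.05 + 0.1064·0.5 + 0.1769·0.24
      = 0.031479 + 0.009045 + 0.0532 + 0.042456 = 0.13618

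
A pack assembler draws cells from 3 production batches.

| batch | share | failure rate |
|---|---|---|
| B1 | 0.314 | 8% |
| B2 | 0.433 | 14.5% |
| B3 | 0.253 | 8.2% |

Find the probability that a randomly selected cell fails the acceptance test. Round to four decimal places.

Using total probability over the partition,
P(F) = P(F|B1)·P(B1) + P(F|B2)·P(B2) + P(F|B3)·P(B3)
      = 0.08·0.314 + 0.145·0.433 + 0.082·0.253
      = 0.02512 + 0.062785 + 0.020746 = 0.108651

0.1087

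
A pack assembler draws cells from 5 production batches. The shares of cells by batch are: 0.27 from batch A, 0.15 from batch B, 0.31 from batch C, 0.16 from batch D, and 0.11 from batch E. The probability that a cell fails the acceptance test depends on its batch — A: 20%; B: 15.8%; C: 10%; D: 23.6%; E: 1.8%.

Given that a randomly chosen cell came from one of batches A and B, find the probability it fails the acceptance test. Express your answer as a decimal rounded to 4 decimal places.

0.1850

Let S = {A, B}.
P(S) = 0.27 + 0.15 = 0.42.
P(F ∩ S) = 0.2·0.27 + 0.158·0.15 = 0.054 + 0.0237 = 0.0777.
P(F | S) = 0.0777 / 0.42 = 0.185000…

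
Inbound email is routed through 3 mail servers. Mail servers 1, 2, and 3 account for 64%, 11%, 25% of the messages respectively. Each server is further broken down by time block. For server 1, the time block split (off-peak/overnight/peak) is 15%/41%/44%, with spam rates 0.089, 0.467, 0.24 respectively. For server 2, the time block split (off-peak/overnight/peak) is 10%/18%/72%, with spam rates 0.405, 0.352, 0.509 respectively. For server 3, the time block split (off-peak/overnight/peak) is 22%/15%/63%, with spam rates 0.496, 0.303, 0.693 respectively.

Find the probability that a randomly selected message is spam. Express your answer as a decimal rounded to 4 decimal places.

P(S|1) = 0.15·0.089 + 0.41·0.467 + 0.44·0.24 = 0.01335 + 0.19147 + 0.1056 = 0.31042
P(S|2) = 0.1·0.405 + 0.18·0.352 + 0.72·0.509 = 0.0405 + 0.06336 + 0.36648 = 0.47034
P(S|3) = 0.22·0.496 + 0.15·0.303 + 0.63·0.693 = 0.10912 + 0.04545 + 0.43659 = 0.59116
By total probability over the outer partition,
P(S) = 0.64·0.31042 + 0.11·0.47034 + 0.25·0.59116
      = 0.1986688 + 0.0517374 + 0.14779 = 0.3981962

P(S) ≈ 0.3982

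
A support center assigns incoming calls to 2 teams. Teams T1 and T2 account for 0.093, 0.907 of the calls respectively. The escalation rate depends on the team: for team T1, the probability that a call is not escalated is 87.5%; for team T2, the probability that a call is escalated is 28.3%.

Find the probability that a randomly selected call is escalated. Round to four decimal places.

0.2683

P(E|T1) = 1 − 0.875 = 0.125.
P(E) = P(E|T1)·P(T1) + P(E|T2)·P(T2)
      = 0.125·0.093 + 0.283·0.907
      = 0.011625 + 0.256681 = 0.268306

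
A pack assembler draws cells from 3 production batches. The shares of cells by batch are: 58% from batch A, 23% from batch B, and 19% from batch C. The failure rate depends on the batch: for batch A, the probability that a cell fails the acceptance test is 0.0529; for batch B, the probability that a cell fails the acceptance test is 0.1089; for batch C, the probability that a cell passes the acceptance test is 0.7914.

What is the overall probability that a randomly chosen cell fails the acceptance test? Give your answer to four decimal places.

P(F|C) = 1 − 0.7914 = 0.2086.
P(F) = P(F|A)·P(A) + P(F|B)·P(B) + P(F|C)·P(C)
      = 0.0529·0.58 + 0.1089·0.23 + 0.2086·0.19
      = 0.030682 + 0.025047 + 0.039634 = 0.095363

0.0954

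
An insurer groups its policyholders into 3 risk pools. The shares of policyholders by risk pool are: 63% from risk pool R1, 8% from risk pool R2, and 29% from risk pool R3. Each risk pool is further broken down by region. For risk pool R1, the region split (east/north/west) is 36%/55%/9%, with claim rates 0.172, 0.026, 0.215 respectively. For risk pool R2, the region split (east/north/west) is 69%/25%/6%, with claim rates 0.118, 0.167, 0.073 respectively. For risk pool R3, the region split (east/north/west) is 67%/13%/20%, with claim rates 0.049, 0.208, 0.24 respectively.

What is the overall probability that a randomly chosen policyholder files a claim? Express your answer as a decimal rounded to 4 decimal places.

P(C|R1) = 0.36·0.172 + 0.55·0.026 + 0.09·0.215 = 0.06192 + 0.0143 + 0.01935 = 0.09557
P(C|R2) = 0.69·0.118 + 0.25·0.167 + 0.06·0.073 = 0.08142 + 0.04175 + 0.00438 = 0.12755
P(C|R3) = 0.67·0.049 + 0.13·0.208 + 0.2·0.24 = 0.03283 + 0.02704 + 0.048 = 0.10787
Then overall,
P(C) = 0.63·0.09557 + 0.08·0.12755 + 0.29·0.10787
      = 0.0602091 + 0.010204 + 0.0312823 = 0.1016954

0.1017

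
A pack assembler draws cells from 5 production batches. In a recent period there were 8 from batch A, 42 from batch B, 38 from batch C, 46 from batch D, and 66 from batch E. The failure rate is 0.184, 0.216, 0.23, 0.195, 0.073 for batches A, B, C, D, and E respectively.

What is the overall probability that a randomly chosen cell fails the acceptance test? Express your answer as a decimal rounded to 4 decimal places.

0.1654

Total: 8 + 42 + 38 + 46 + 66 = 200.
P(A) = 8/200 = 0.04. P(B) = 42/200 = 0.21. P(C) = 38/200 = 0.19. P(D) = 46/200 = 0.23. P(E) = 66/200 = 0.33.
Using total probability over the partition,
P(F) = P(F|A)·P(A) + P(F|B)·P(B) + P(F|C)·P(C) + P(F|D)·P(D) + P(F|E)·P(E)
      = 0.184·0.04 + 0.216·0.21 + 0.23·0.19 + 0.195·0.23 + 0.073·0.33
      = 0.00736 + 0.04536 + 0.0437 + 0.04485 + 0.02409 = 0.16536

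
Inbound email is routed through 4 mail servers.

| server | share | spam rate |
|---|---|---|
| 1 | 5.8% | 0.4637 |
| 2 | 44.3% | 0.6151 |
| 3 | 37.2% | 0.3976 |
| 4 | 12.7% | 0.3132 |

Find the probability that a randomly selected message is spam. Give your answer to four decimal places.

0.4871

Summing over the partition,
P(S) = P(S|1)·P(1) + P(S|2)·P(2) + P(S|3)·P(3) + P(S|4)·P(4)
      = 0.4637·0.058 + 0.6151·0.443 + 0.3976·0.372 + 0.3132·0.127
      = 0.0268946 + 0.2724893 + 0.1479072 + 0.0397764 = 0.4870675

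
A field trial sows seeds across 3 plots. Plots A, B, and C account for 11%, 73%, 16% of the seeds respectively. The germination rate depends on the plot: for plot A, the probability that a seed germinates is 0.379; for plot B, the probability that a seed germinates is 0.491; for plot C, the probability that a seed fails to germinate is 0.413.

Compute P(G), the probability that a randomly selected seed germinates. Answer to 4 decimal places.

P(G|C) = 1 − 0.413 = 0.587.
P(G) = P(G|A)·P(A) + P(G|B)·P(B) + P(G|C)·P(C)
      = 0.379·0.11 + 0.491·0.73 + 0.587·0.16
      = 0.04169 + 0.35843 + 0.09392 = 0.49404

0.4940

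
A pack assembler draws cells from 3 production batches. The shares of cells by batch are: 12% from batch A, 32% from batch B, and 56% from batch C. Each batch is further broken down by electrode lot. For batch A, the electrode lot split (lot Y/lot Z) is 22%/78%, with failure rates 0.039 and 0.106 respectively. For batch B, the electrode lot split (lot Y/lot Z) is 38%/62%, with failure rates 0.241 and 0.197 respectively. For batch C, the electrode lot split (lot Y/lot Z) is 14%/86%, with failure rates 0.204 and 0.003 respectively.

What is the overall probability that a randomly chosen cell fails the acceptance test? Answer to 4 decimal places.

0.0968

P(F|A) = 0.22·0.039 + 0.78·0.106 = 0.00858 + 0.08268 = 0.09126
P(F|B) = 0.38·0.241 + 0.62·0.197 = 0.09158 + 0.12214 = 0.21372
P(F|C) = 0.14·0.204 + 0.86·0.003 = 0.02856 + 0.00258 = 0.03114
By total probability over the outer partition,
P(F) = 0.12·0.09126 + 0.32·0.21372 + 0.56·0.03114
      = 0.0109512 + 0.0683904 + 0.0174384 = 0.09678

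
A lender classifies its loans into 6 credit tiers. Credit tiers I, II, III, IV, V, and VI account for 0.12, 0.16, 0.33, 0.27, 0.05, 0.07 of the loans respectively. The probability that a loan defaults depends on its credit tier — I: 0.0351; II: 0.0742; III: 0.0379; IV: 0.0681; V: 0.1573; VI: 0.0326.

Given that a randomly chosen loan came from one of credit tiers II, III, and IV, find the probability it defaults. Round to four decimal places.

P(D|S) ≈ 0.0563

Let S = {II, III, IV}.
P(S) = 0.16 + 0.33 + 0.27 = 0.76.
P(D ∩ S) = 0.0742·0.16 + 0.0379·0.33 + 0.0681·0.27 = 0.011872 + 0.012507 + 0.018387 = 0.042766.
P(D | S) = 0.042766 / 0.76 = 0.056271…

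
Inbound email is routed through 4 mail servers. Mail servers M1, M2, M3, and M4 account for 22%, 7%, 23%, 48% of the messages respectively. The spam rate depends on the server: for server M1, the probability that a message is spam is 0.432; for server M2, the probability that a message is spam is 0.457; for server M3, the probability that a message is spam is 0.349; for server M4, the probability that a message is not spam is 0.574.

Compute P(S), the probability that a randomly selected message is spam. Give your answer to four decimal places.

0.4118

P(S|M4) = 1 − 0.574 = 0.426.
P(S) = P(S|M1)·P(M1) + P(S|M2)·P(M2) + P(S|M3)·P(M3) + P(S|M4)·P(M4)
      = 0.432·0.22 + 0.457·0.07 + 0.349·0.23 + 0.426·0.48
      = 0.09504 + 0.03199 + 0.08027 + 0.20448 = 0.41178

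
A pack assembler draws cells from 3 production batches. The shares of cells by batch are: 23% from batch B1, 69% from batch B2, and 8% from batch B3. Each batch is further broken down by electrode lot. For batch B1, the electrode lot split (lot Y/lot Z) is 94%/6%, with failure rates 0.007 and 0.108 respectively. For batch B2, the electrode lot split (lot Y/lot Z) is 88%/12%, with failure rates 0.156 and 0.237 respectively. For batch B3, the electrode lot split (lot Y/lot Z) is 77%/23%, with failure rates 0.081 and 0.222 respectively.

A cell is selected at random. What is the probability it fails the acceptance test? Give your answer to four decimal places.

0.1264

P(F|B1) = 0.94·0.007 + 0.06·0.108 = 0.00658 + 0.00648 = 0.01306
P(F|B2) = 0.88·0.156 + 0.12·0.237 = 0.13728 + 0.02844 = 0.16572
P(F|B3) = 0.77·0.081 + 0.23·0.222 = 0.06237 + 0.05106 = 0.11343
By total probability over the outer partition,
P(F) = 0.23·0.01306 + 0.69·0.16572 + 0.08·0.11343
      = 0.0030038 + 0.1143468 + 0.0090744 = 0.126425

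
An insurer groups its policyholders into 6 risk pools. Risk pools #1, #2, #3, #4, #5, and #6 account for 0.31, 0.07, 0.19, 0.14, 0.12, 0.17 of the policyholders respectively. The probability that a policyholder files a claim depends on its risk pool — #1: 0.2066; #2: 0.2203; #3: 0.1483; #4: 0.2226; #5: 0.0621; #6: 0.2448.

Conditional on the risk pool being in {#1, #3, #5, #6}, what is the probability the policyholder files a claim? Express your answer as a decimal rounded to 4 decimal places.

0.1788

Let S = {#1, #3, #5, #6}.
P(S) = 0.31 + 0.19 + 0.12 + 0.17 = 0.79.
P(C ∩ S) = 0.2066·0.31 + 0.1483·0.19 + 0.0621·0.12 + 0.2448·0.17 = 0.064046 + 0.028177 + 0.007452 + 0.041616 = 0.141291.
P(C | S) = 0.141291 / 0.79 = 0.178849…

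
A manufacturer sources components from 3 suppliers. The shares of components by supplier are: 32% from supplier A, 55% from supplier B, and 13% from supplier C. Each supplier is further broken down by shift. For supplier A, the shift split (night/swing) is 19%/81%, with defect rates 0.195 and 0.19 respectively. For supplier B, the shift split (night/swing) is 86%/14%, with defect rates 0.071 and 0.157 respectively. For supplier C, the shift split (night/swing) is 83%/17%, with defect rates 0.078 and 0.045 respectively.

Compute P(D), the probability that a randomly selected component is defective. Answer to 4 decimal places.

P(D|A) = 0.19·0.195 + 0.81·0.19 = 0.03705 + 0.1539 = 0.19095
P(D|B) = 0.86·0.071 + 0.14·0.157 = 0.06106 + 0.02198 = 0.08304
P(D|C) = 0.83·0.078 + 0.17·0.045 = 0.06474 + 0.00765 = 0.07239
By total probability over the outer partition,
P(D) = 0.32·0.19095 + 0.55·0.08304 + 0.13·0.07239
      = 0.061104 + 0.045672 + 0.0094107 = 0.1161867

0.1162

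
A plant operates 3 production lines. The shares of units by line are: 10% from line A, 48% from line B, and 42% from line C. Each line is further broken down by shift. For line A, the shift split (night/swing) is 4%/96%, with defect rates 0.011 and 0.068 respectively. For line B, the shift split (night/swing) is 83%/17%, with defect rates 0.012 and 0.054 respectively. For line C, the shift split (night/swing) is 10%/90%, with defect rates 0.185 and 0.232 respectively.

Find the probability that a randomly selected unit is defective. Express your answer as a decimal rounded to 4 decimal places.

P(D) ≈ 0.1112

P(D|A) = 0.04·0.011 + 0.96·0.068 = 0.00044 + 0.06528 = 0.06572
P(D|B) = 0.83·0.012 + 0.17·0.054 = 0.00996 + 0.00918 = 0.01914
P(D|C) = 0.1·0.185 + 0.9·0.232 = 0.0185 + 0.2088 = 0.2273
Then overall,
P(D) = 0.1·0.06572 + 0.48·0.01914 + 0.42·0.2273
      = 0.006572 + 0.0091872 + 0.095466 = 0.1112252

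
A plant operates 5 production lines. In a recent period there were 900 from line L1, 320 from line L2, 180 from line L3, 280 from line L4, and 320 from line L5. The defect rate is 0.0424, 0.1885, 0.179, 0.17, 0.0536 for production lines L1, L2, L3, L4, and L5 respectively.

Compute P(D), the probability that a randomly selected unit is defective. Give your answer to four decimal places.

P(D) ≈ 0.0977

Total: 900 + 320 + 180 + 280 + 320 = 2000.
P(L1) = 900/2000 = 0.45. P(L2) = 320/2000 = 0.16. P(L3) = 180/2000 = 0.09. P(L4) = 280/2000 = 0.14. P(L5) = 320/2000 = 0.16.
P(D) = P(D|L1)·P(L1) + P(D|L2)·P(L2) + P(D|L3)·P(L3) + P(D|L4)·P(L4) + P(D|L5)·P(L5)
      = 0.0424·0.45 + 0.1885·0.16 + 0.179·0.09 + 0.17·0.14 + 0.0536·0.16
      = 0.01908 + 0.03016 + 0.01611 + 0.0238 + 0.008576 = 0.097726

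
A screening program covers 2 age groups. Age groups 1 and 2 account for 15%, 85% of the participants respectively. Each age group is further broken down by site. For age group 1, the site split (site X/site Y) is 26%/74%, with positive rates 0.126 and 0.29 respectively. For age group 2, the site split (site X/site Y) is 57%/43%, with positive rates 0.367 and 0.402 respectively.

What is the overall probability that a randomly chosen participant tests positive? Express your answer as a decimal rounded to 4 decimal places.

P(T|1) = 0.26·0.126 + 0.74·0.29 = 0.03276 + 0.2146 = 0.24736
P(T|2) = 0.57·0.367 + 0.43·0.402 = 0.20919 + 0.17286 = 0.38205
By total probability over the outer partition,
P(T) = 0.15·0.24736 + 0.85·0.38205
      = 0.037104 + 0.3247425 = 0.3618465

0.3618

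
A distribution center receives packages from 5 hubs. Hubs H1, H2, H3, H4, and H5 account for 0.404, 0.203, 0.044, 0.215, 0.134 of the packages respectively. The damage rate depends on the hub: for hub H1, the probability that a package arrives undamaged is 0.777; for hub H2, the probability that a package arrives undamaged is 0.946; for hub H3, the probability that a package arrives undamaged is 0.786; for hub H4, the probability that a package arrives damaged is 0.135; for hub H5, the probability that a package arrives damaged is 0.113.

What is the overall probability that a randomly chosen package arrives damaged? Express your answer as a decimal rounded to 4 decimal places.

P(D|H1) = 1 − 0.777 = 0.223.
P(D|H2) = 1 − 0.946 = 0.054.
P(D|H3) = 1 − 0.786 = 0.214.
Using total probability over the partition,
P(D) = P(D|H1)·P(H1) + P(D|H2)·P(H2) + P(D|H3)·P(H3) + P(D|H4)·P(H4) + P(D|H5)·P(H5)
      = 0.223·0.404 + 0.054·0.203 + 0.214·0.044 + 0.135·0.215 + 0.113·0.134
      = 0.090092 + 0.010962 + 0.009416 + 0.029025 + 0.015142 = 0.154637

P(D) ≈ 0.1546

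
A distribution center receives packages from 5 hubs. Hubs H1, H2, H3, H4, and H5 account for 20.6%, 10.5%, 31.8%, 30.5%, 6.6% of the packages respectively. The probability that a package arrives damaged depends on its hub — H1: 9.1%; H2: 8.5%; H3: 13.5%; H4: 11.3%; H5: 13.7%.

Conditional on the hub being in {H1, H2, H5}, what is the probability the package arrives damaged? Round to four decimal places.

Let S = {H1, H2, H5}.
P(S) = 0.206 + 0.105 + 0.066 = 0.377.
P(D ∩ S) = 0.091·0.206 + 0.085·0.105 + 0.137·0.066 = 0.018746 + 0.008925 + 0.009042 = 0.036713.
P(D | S) = 0.036713 / 0.377 = 0.097382…

0.0974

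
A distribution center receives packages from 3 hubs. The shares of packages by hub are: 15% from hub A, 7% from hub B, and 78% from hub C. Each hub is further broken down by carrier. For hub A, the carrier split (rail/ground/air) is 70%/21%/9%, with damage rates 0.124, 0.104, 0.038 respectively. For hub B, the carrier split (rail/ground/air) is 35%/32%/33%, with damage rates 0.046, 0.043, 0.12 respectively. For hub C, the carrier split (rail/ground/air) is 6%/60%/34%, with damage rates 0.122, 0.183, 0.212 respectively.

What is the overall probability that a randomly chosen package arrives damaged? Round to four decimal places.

P(D|A) = 0.7·0.124 + 0.21·0.104 + 0.09·0.038 = 0.0868 + 0.02184 + 0.00342 = 0.11206
P(D|B) = 0.35·0.046 + 0.32·0.043 + 0.33·0.12 = 0.0161 + 0.01376 + 0.0396 = 0.06946
P(D|C) = 0.06·0.122 + 0.6·0.183 + 0.34·0.212 = 0.00732 + 0.1098 + 0.07208 = 0.1892
By total probability over the outer partition,
P(D) = 0.15·0.11206 + 0.07·0.06946 + 0.78·0.1892
      = 0.016809 + 0.0048622 + 0.147576 = 0.1692472

0.1692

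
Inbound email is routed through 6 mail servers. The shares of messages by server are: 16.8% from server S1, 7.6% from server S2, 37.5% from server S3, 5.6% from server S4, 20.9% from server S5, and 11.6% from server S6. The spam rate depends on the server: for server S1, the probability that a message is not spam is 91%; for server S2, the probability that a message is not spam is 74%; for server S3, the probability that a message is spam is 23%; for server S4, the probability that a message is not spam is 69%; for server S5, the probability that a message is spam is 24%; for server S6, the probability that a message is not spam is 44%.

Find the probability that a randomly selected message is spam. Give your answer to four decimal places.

P(S) ≈ 0.2536

P(S|S1) = 1 − 0.91 = 0.09.
P(S|S2) = 1 − 0.74 = 0.26.
P(S|S4) = 1 − 0.69 = 0.31.
P(S|S6) = 1 − 0.44 = 0.56.
By the law of total probability,
P(S) = P(S|S1)·P(S1) + P(S|S2)·P(S2) + P(S|S3)·P(S3) + P(S|S4)·P(S4) + P(S|S5)·P(S5) + P(S|S6)·P(S6)
      = 0.09·0.168 + 0.26·0.076 + 0.23·0.375 + 0.31·0.056 + 0.24·0.209 + 0.56·0.116
      = 0.01512 + 0.01976 + 0.08625 + 0.01736 + 0.05016 + 0.06496 = 0.25361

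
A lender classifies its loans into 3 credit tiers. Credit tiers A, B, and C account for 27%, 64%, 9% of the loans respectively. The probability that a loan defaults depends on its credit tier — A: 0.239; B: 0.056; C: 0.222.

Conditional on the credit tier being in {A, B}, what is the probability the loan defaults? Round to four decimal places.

Let S = {A, B}.
P(S) = 0.27 + 0.64 = 0.91.
P(D ∩ S) = 0.239·0.27 + 0.056·0.64 = 0.06453 + 0.03584 = 0.10037.
P(D | S) = 0.10037 / 0.91 = 0.110297…

P(D|S) ≈ 0.1103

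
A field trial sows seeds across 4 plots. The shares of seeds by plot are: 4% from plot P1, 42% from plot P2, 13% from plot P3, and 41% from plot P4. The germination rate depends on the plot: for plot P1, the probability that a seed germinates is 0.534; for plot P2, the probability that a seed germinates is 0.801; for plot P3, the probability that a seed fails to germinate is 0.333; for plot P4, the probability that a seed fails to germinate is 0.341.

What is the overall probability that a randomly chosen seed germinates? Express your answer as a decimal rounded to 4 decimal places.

P(G|P3) = 1 − 0.333 = 0.667.
P(G|P4) = 1 − 0.341 = 0.659.
By the law of total probability,
P(G) = P(G|P1)·P(P1) + P(G|P2)·P(P2) + P(G|P3)·P(P3) + P(G|P4)·P(P4)
      = 0.534·0.04 + 0.801·0.42 + 0.667·0.13 + 0.659·0.41
      = 0.02136 + 0.33642 + 0.08671 + 0.27019 = 0.71468

0.7147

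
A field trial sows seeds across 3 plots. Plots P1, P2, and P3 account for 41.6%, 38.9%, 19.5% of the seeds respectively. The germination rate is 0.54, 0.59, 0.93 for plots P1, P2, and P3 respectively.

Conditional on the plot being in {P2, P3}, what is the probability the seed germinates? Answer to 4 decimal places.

Let S = {P2, P3}.
P(S) = 0.389 + 0.195 = 0.584.
P(G ∩ S) = 0.59·0.389 + 0.93·0.195 = 0.22951 + 0.18135 = 0.41086.
P(G | S) = 0.41086 / 0.584 = 0.703527…

P(G|S) ≈ 0.7035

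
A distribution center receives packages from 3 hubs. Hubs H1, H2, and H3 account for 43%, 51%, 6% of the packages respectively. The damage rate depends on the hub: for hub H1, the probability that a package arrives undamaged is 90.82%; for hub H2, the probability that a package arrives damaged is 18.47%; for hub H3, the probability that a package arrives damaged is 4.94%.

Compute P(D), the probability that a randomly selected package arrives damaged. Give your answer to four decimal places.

P(D) ≈ 0.1366

P(D|H1) = 1 − 0.9082 = 0.0918.
P(D) = P(D|H1)·P(H1) + P(D|H2)·P(H2) + P(D|H3)·P(H3)
      = 0.0918·0.43 + 0.1847·0.51 + 0.0494·0.06
      = 0.039474 + 0.094197 + 0.002964 = 0.136635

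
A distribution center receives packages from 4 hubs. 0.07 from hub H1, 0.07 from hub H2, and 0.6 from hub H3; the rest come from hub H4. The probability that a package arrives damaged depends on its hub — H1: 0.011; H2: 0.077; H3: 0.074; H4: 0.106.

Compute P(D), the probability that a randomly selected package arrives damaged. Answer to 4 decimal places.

0.0781

P(H4) = 1 − (0.07 + 0.07 + 0.6) = 0.26.
P(D) = P(D|H1)·P(H1) + P(D|H2)·P(H2) + P(D|H3)·P(H3) + P(D|H4)·P(H4)
      = 0.011·0.07 + 0.077·0.07 + 0.074·0.6 + 0.106·0.26
      = 0.00077 + 0.00539 + 0.0444 + 0.02756 = 0.07812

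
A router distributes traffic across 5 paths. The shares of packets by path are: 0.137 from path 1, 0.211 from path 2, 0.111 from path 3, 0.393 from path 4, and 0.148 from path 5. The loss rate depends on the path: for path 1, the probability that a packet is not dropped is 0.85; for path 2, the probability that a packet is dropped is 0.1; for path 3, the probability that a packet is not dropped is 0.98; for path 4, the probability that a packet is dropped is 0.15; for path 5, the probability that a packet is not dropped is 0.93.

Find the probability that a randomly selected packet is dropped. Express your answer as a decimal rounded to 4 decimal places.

P(L|1) = 1 − 0.85 = 0.15.
P(L|3) = 1 − 0.98 = 0.02.
P(L|5) = 1 − 0.93 = 0.07.
P(L) = P(L|1)·P(1) + P(L|2)·P(2) + P(L|3)·P(3) + P(L|4)·P(4) + P(L|5)·P(5)
      = 0.15·0.137 + 0.1·0.211 + 0.02·0.111 + 0.15·0.393 + 0.07·0.148
      = 0.02055 + 0.0211 + 0.00222 + 0.05895 + 0.01036 = 0.11318

0.1132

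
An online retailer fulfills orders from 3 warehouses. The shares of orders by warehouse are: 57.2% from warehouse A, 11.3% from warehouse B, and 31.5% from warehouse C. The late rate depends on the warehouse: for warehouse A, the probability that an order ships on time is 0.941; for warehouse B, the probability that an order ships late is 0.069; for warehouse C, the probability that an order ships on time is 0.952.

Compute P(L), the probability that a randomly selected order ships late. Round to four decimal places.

0.0567

P(L|A) = 1 − 0.941 = 0.059.
P(L|C) = 1 − 0.952 = 0.048.
P(L) = P(L|A)·P(A) + P(L|B)·P(B) + P(L|C)·P(C)
      = 0.059·0.572 + 0.069·0.113 + 0.048·0.315
      = 0.033748 + 0.007797 + 0.01512 = 0.056665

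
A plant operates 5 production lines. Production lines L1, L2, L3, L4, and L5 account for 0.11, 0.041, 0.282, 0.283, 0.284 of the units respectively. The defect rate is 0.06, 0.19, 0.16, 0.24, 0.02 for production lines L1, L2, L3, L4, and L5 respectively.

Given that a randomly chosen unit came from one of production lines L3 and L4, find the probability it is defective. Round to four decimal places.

0.2001

Let S = {L3, L4}.
P(S) = 0.282 + 0.283 = 0.565.
P(D ∩ S) = 0.16·0.282 + 0.24·0.283 = 0.04512 + 0.06792 = 0.11304.
P(D | S) = 0.11304 / 0.565 = 0.200071…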